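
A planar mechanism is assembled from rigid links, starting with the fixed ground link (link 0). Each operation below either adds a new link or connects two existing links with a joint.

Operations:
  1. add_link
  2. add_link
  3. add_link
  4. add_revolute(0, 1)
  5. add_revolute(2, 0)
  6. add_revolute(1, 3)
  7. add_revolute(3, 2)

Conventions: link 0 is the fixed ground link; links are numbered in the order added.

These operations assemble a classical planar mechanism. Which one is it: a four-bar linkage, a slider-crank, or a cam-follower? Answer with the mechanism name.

links: 4 (incl. ground); joints: 4 revolute, 0 prismatic, 0 higher (cam) pair, forming one closed loop
4 links in a single 4R loop → four-bar linkage

four-bar linkage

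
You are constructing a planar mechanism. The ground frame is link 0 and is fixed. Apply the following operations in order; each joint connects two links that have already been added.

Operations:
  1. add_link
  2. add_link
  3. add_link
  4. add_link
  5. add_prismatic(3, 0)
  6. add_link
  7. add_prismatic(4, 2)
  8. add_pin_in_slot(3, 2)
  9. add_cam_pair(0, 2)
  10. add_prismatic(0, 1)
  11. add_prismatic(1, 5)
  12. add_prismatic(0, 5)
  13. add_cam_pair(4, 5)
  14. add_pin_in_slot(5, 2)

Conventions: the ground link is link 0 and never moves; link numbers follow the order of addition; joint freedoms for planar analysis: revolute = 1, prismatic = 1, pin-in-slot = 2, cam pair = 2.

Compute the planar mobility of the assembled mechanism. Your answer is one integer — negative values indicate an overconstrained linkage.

link 0 = ground. State L|J1|J2 = 1|0|0
+link1  2|0|0
+link2  3|0|0
+link3  4|0|0
+link4  5|0|0
P(3,0) f=1→J1  5|1|0
+link5  6|1|0
P(4,2) f=1→J1  6|2|0
PS(3,2) f=2→J2  6|2|1
C(0,2) f=2→J2  6|2|2
P(0,1) f=1→J1  6|3|2
P(1,5) f=1→J1  6|4|2
P(0,5) f=1→J1  6|5|2
C(4,5) f=2→J2  6|5|3
PS(5,2) f=2→J2  6|5|4
M = 3(6−1)−2·5−4 = 15−10−4 = 1

M = 1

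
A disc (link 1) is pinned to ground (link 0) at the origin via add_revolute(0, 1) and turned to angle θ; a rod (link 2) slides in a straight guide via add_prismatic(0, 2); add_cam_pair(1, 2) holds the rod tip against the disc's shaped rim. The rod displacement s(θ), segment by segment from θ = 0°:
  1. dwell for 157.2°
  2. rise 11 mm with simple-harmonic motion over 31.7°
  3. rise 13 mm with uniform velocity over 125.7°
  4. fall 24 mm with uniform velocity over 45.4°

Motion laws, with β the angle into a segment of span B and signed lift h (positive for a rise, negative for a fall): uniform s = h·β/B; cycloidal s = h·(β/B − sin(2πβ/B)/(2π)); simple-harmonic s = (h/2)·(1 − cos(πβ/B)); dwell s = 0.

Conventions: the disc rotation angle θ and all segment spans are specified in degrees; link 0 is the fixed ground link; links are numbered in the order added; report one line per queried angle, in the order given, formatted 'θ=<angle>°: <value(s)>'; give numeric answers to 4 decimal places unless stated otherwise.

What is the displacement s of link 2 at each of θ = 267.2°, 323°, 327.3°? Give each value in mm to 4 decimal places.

segment 1 (0° to 157.2°, dwell): s unchanged at 0.0000
segment 2 (157.2° to 188.9°, simple-harmonic, h = 11) is passed completely: s = 0.0000 + (11) = 11.0000
θ = 267.2° falls in segment 3 (188.9° to 314.6°, uniform, h = 13): β = 267.2 − 188.9 = 78.3°, B = 125.7°; Δs = 13·78.3/125.7 = 8.0979; s = 11.0000 + 8.0979 = 19.0979
segment 3 (188.9° to 314.6°, uniform, h = 13) is passed completely: s = 11.0000 + (13) = 24.0000
θ = 323° falls in segment 4 (314.6° to 360°, uniform, h = -24): β = 323 − 314.6 = 8.4°, B = 45.4°; Δs = -24·8.4/45.4 = -4.4405; s = 24.0000 − 4.4405 = 19.5595
θ = 327.3° falls in segment 4 (314.6° to 360°, uniform, h = -24): β = 327.3 − 314.6 = 12.7°, B = 45.4°; Δs = -24·12.7/45.4 = -6.7137; s = 24.0000 − 6.7137 = 17.2863

θ=267.2°: 19.0979
θ=323°: 19.5595
θ=327.3°: 17.2863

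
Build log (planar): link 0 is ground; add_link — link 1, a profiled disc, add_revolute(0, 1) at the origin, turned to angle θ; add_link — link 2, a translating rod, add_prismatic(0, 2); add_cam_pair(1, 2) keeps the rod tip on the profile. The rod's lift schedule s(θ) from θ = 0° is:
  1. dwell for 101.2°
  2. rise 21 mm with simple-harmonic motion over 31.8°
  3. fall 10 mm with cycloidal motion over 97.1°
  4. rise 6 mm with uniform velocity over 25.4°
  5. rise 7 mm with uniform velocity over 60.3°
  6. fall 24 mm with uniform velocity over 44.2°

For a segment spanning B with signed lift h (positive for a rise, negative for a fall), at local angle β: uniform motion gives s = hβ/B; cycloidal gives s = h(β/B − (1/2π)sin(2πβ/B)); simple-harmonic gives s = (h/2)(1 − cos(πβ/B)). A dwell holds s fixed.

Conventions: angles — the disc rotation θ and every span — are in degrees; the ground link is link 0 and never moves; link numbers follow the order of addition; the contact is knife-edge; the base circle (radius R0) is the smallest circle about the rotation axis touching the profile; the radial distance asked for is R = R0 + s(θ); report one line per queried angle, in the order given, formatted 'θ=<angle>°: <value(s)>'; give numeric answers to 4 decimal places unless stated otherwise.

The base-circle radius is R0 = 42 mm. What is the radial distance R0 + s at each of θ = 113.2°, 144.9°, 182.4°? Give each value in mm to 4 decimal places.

seg 1 [0°–101.2°] dwell: s stays 0.0000
seg 2 [101.2°–133°] simple-harmonic, h=21: θ=113.2° here. β=12, B=31.8. 21/2·(1 − cos(π·0.3774)) = 6.5538 → s = 6.5538
seg 2 [101.2°–133°] simple-harmonic, h=21: full span → s += 21 → s = 21.0000
seg 3 [133°–230.1°] cycloidal, h=-10: θ=144.9° here. β=11.9, B=97.1. -10·(0.1226 − sin(2π·0.1226)/(2π)) = -0.1176 → s = 20.8824
seg 3 [133°–230.1°] cycloidal, h=-10: θ=182.4° here. β=49.4, B=97.1. -10·(0.5088 − sin(2π·0.5088)/(2π)) = -5.1750 → s = 15.8250
θ=113.2°: R = R0 + s = 42 + 6.5538 = 48.5538
θ=144.9°: R = R0 + s = 42 + 20.8824 = 62.8824
θ=182.4°: R = R0 + s = 42 + 15.8250 = 57.8250

θ=113.2°: 48.5538
θ=144.9°: 62.8824
θ=182.4°: 57.8250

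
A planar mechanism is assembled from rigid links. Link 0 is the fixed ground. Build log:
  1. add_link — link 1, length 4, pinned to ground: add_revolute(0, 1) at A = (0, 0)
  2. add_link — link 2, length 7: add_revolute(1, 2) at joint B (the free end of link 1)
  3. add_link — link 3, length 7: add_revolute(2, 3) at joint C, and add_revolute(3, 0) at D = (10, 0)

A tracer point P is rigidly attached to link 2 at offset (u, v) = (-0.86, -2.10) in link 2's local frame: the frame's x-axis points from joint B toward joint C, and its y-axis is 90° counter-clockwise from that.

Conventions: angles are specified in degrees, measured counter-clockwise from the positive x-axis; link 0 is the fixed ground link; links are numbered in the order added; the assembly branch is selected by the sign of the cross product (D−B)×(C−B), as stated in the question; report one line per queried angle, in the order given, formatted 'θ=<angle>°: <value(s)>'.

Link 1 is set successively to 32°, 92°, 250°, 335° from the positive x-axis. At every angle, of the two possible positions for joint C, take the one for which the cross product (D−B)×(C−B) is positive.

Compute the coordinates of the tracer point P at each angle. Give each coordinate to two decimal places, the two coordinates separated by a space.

A=(0,0), D=(10.00,0)
θ=32°: B = A + 4.00·(cos32°, sin32°) = (3.3922, 2.1197)
θ=32°: |BD| = 6.9395
θ=32°: circle(B,7.00) ∩ circle(D,7.00): a=3.4697, h=6.0796
θ=32°:   candidates: C₊=(8.5531,6.8488) cross=42.189; C₋=(4.8391,-4.7292) cross=-42.189
θ=32°:   branch + wants cross > 0 → take C=(8.5531,6.8488) (cross=42.189)
θ=32°: ex = (C−B)/|BC| = (0.7373,0.6756); ey = (-0.6756,0.7373)
θ=32°: P = B + -0.86·ex + -2.10·ey = (4.1769,-0.0096)
θ=92°: B = A + 4.00·(cos92°, sin92°) = (-0.1396, 3.9976)
θ=92°: |BD| = 10.8992
θ=92°: circle(B,7.00) ∩ circle(D,7.00): a=5.4496, h=4.3934
θ=92°:   candidates: C₊=(6.5416,6.0860) cross=47.884; C₋=(3.3188,-2.0884) cross=-47.884
θ=92°:   branch + wants cross > 0 → take C=(6.5416,6.0860) (cross=47.884)
θ=92°: ex = (C−B)/|BC| = (0.9545,0.2983); ey = (-0.2983,0.9545)
θ=92°: P = B + -0.86·ex + -2.10·ey = (-0.3339,1.7366)
θ=250°: B = A + 4.00·(cos250°, sin250°) = (-1.3681, -3.7588)
θ=250°: |BD| = 11.9734
θ=250°: circle(B,7.00) ∩ circle(D,7.00): a=5.9867, h=3.6276
θ=250°:   candidates: C₊=(3.1772,1.5648) cross=43.435; C₋=(5.4548,-5.3236) cross=-43.435
θ=250°:   branch + wants cross > 0 → take C=(3.1772,1.5648) (cross=43.435)
θ=250°: ex = (C−B)/|BC| = (0.6493,0.7605); ey = (-0.7605,0.6493)
θ=250°: P = B + -0.86·ex + -2.10·ey = (-0.3294,-5.7764)
θ=335°: B = A + 4.00·(cos335°, sin335°) = (3.6252, -1.6905)
θ=335°: |BD| = 6.5951
θ=335°: circle(B,7.00) ∩ circle(D,7.00): a=3.2976, h=6.1746
θ=335°:   candidates: C₊=(5.2299,5.1231) cross=40.722; C₋=(8.3953,-6.8136) cross=-40.722
θ=335°:   branch + wants cross > 0 → take C=(5.2299,5.1231) (cross=40.722)
θ=335°: ex = (C−B)/|BC| = (0.2292,0.9734); ey = (-0.9734,0.2292)
θ=335°: P = B + -0.86·ex + -2.10·ey = (5.4722,-3.0090)

θ=32°: 4.18 -0.01
θ=92°: -0.33 1.74
θ=250°: -0.33 -5.78
θ=335°: 5.47 -3.01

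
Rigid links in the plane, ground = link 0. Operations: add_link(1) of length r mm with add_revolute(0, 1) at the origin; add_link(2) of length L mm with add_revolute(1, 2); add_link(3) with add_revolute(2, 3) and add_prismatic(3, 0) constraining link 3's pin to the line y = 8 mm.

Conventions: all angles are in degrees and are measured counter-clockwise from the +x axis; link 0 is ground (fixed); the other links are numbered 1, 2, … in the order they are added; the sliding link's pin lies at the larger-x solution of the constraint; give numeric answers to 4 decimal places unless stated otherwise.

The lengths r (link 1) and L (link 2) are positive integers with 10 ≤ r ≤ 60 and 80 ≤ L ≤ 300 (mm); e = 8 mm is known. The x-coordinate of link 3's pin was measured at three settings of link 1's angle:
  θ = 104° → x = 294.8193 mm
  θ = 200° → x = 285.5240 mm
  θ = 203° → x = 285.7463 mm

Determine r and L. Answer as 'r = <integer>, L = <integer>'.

constraint per measurement: (x − r cos θ)² + (r sin θ − e)² = L²
subtracting the θ₁ and θ₂ equations cancels the r² and L² terms:
r = (x₁² − x₂²) / (2[(x₁cos θ₁ + e sin θ₁) − (x₂cos θ₂ + e sin θ₂)]) = 13.0000 → r = 13
L² = (x₁ − r cos θ₁)² + (r sin θ₁ − e)² = 88804.0025 → L = 298.0000 → L = 298
check at θ₃=203°: x = 285.7463 (printed 285.7463) ✓

r = 13, L = 298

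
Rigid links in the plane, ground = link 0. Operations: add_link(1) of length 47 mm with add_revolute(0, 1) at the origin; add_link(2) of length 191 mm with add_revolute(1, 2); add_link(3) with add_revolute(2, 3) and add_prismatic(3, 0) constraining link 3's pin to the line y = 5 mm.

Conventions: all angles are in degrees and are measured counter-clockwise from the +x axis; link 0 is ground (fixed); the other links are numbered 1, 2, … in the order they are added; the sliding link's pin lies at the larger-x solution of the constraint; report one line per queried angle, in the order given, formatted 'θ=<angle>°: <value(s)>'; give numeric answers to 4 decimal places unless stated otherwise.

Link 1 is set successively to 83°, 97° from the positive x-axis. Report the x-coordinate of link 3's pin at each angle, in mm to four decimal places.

geometry: r = 47 mm, L = 191 mm, e = 5 mm
θ=83°: crank pin P = (r cos θ, r sin θ) = (5.727859, 46.649669)
θ=83°: h = r sin θ − e = 46.649669 − 5 = 41.649669
θ=83°: x = r cos θ + √(L² − h²) = 5.727859 + 186.403608 = 192.131467
θ=97°: crank pin P = (r cos θ, r sin θ) = (-5.727859, 46.649669)
θ=97°: h = r sin θ − e = 46.649669 − 5 = 41.649669
θ=97°: x = r cos θ + √(L² − h²) = -5.727859 + 186.403608 = 180.675749

θ=83°: 192.1315
θ=97°: 180.6757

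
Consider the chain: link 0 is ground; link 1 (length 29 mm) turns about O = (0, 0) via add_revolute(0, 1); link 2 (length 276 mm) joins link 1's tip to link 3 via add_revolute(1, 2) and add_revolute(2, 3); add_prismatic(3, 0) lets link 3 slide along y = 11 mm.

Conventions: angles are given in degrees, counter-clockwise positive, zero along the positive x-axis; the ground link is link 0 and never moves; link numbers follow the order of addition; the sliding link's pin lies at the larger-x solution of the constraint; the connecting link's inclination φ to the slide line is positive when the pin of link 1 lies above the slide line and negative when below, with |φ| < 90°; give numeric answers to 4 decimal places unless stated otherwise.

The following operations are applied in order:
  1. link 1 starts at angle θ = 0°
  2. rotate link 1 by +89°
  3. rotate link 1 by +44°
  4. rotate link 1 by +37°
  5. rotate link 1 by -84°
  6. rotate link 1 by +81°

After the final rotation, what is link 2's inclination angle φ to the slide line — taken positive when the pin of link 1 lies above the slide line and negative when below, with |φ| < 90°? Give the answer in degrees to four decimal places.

geometry: r = 29 mm, L = 276 mm, e = 11 mm; θ starts at 0°
rotate link 1 by +89°: θ ← 0° +89° = 89°
rotate link 1 by +44°: θ ← 89° +44° = 133°
rotate link 1 by +37°: θ ← 133° +37° = 170°
rotate link 1 by -84°: θ ← 170° -84° = 86°
rotate link 1 by +81°: θ ← 86° +81° = 167°
h = r sin θ − e = 6.523581 − 11 = -4.476419
sin φ = h / L = -4.476419 / 276 = -0.01621891
φ = arcsin(-0.01621891) = -0.929316°

-0.9293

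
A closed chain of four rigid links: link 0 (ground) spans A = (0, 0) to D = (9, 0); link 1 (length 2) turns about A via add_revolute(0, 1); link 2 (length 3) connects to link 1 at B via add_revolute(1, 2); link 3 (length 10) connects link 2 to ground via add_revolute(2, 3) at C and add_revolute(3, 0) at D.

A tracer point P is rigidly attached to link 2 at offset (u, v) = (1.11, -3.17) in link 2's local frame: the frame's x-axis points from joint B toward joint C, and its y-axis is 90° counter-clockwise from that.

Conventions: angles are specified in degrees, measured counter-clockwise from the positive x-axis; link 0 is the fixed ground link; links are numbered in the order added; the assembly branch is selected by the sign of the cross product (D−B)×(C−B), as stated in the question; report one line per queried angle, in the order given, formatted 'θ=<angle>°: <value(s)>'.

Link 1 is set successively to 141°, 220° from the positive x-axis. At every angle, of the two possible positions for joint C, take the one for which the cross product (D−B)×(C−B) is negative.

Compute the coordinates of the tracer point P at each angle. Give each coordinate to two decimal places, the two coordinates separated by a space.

A=(0,0), D=(9.00,0)
θ=141°: B = A + 2.00·(cos141°, sin141°) = (-1.5543, 1.2586)
θ=141°: |BD| = 10.6291
θ=141°: circle(B,3.00) ∩ circle(D,10.00): a=1.0338, h=2.8162
θ=141°:   candidates: C₊=(-0.1943,3.9326) cross=29.934; C₋=(-0.8612,-1.6602) cross=-29.934
θ=141°:   branch - wants cross < 0 → take C=(-0.8612,-1.6602) (cross=-29.934)
θ=141°: ex = (C−B)/|BC| = (0.2310,-0.9729); ey = (0.9729,0.2310)
θ=141°: P = B + 1.11·ex + -3.17·ey = (-4.3821,-0.5537)
θ=220°: B = A + 2.00·(cos220°, sin220°) = (-1.5321, -1.2856)
θ=220°: |BD| = 10.6103
θ=220°: circle(B,3.00) ∩ circle(D,10.00): a=1.0168, h=2.8224
θ=220°:   candidates: C₊=(-0.8647,1.6393) cross=29.947; C₋=(-0.1808,-3.9640) cross=-29.947
θ=220°:   branch - wants cross < 0 → take C=(-0.1808,-3.9640) (cross=-29.947)
θ=220°: ex = (C−B)/|BC| = (0.4504,-0.8928); ey = (0.8928,0.4504)
θ=220°: P = B + 1.11·ex + -3.17·ey = (-3.8623,-3.7045)

θ=141°: -4.38 -0.55
θ=220°: -3.86 -3.70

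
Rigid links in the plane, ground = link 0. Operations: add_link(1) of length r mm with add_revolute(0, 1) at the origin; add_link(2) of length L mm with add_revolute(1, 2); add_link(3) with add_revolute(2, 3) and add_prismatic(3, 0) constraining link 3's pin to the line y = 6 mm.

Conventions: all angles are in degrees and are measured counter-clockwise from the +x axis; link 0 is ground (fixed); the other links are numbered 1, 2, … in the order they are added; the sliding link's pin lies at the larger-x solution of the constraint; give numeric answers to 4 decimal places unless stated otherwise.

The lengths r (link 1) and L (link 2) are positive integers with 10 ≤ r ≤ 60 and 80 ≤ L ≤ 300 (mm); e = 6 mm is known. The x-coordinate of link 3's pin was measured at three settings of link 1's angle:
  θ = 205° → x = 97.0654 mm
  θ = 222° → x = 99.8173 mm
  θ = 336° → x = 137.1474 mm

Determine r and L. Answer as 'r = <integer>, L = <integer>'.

constraint per measurement: (x − r cos θ)² + (r sin θ − e)² = L²
subtracting the θ₁ and θ₂ equations cancels the r² and L² terms:
r = (x₁² − x₂²) / (2[(x₁cos θ₁ + e sin θ₁) − (x₂cos θ₂ + e sin θ₂)]) = 22.0006 → r = 22
L² = (x₁ − r cos θ₁)² + (r sin θ₁ − e)² = 13923.9927 → L = 118.0000 → L = 118
check at θ₃=336°: x = 137.1474 (printed 137.1474) ✓

r = 22, L = 118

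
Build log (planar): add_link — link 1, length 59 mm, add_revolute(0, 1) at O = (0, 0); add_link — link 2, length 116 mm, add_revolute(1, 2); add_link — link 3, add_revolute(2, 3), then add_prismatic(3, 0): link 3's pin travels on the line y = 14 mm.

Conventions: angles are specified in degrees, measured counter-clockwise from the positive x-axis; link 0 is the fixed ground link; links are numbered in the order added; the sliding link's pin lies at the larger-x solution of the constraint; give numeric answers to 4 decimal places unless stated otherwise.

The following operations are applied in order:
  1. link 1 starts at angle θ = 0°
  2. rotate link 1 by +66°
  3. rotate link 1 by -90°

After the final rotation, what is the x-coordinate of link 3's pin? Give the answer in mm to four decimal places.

geometry: r = 59 mm, L = 116 mm, e = 14 mm; θ starts at 0°
rotate link 1 by +66°: θ ← 0° +66° = 66°
rotate link 1 by -90°: θ ← 66° -90° = -24°
crank pin P = (r cos θ, r sin θ) = (53.899182, -23.997462)
h = r sin θ − e = -23.997462 − 14 = -37.997462
x = r cos θ + √(L² − h²) = 53.899182 + 109.600150 = 163.499332

163.4993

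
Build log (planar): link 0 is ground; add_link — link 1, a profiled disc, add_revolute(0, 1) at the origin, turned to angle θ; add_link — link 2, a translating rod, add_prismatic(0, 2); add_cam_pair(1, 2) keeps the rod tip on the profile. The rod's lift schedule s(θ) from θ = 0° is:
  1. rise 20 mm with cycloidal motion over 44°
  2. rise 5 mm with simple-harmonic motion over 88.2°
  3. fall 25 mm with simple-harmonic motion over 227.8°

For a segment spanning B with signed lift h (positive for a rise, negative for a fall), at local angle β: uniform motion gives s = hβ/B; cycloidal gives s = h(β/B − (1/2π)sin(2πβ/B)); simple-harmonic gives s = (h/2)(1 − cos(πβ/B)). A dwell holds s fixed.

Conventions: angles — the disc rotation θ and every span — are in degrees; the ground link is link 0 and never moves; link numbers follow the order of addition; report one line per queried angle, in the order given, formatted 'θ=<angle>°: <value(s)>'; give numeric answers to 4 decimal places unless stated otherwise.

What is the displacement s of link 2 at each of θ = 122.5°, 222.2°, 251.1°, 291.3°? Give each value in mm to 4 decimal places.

seg 1 [0°–44°] cycloidal, h=20: full span → s += 20 → s = 20.0000
seg 2 [44°–132.2°] simple-harmonic, h=5: θ=122.5° here. β=78.5, B=88.2. 5/2·(1 − cos(π·0.8900)) = 4.8523 → s = 24.8523
seg 2 [44°–132.2°] simple-harmonic, h=5: full span → s += 5 → s = 25.0000
seg 3 [132.2°–360°] simple-harmonic, h=-25: θ=222.2° here. β=90, B=227.8. -25/2·(1 − cos(π·0.3951)) = -8.4541 → s = 16.5459
seg 3 [132.2°–360°] simple-harmonic, h=-25: θ=251.1° here. β=118.9, B=227.8. -25/2·(1 − cos(π·0.5219)) = -13.3613 → s = 11.6387
seg 3 [132.2°–360°] simple-harmonic, h=-25: θ=291.3° here. β=159.1, B=227.8. -25/2·(1 − cos(π·0.6984)) = -19.7970 → s = 5.2030

θ=122.5°: 24.8523
θ=222.2°: 16.5459
θ=251.1°: 11.6387
θ=291.3°: 5.2030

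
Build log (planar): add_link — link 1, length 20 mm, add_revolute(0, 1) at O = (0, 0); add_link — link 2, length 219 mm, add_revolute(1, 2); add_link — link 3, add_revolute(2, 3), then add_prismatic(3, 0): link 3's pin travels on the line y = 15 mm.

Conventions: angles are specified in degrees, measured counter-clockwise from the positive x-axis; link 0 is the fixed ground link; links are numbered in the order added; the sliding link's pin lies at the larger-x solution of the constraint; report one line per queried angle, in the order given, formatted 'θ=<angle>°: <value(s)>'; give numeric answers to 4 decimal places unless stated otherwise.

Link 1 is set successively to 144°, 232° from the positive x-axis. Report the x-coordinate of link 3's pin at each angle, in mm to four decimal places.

geometry: r = 20 mm, L = 219 mm, e = 15 mm
θ=144°: crank pin P = (r cos θ, r sin θ) = (-16.180340, 11.755705)
θ=144°: h = r sin θ − e = 11.755705 − 15 = -3.244295
θ=144°: x = r cos θ + √(L² − h²) = -16.180340 + 218.975968 = 202.795628
θ=232°: crank pin P = (r cos θ, r sin θ) = (-12.313230, -15.760215)
θ=232°: h = r sin θ − e = -15.760215 − 15 = -30.760215
θ=232°: x = r cos θ + √(L² − h²) = -12.313230 + 216.828986 = 204.515756

θ=144°: 202.7956
θ=232°: 204.5158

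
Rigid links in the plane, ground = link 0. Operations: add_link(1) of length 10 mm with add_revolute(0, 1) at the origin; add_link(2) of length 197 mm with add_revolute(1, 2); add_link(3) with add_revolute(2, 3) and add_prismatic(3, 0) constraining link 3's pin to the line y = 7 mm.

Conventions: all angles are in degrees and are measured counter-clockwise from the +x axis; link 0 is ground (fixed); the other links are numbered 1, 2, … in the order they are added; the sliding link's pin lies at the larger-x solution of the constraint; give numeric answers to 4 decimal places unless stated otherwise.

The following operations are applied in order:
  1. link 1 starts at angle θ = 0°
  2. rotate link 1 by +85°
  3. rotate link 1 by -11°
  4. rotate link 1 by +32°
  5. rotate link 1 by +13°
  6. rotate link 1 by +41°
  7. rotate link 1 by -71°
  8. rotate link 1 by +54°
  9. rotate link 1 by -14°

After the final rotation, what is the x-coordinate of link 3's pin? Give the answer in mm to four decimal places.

geometry: r = 10 mm, L = 197 mm, e = 7 mm; θ starts at 0°
rotate link 1 by +85°: θ ← 0° +85° = 85°
rotate link 1 by -11°: θ ← 85° -11° = 74°
rotate link 1 by +32°: θ ← 74° +32° = 106°
rotate link 1 by +13°: θ ← 106° +13° = 119°
rotate link 1 by +41°: θ ← 119° +41° = 160°
rotate link 1 by -71°: θ ← 160° -71° = 89°
rotate link 1 by +54°: θ ← 89° +54° = 143°
rotate link 1 by -14°: θ ← 143° -14° = 129°
crank pin P = (r cos θ, r sin θ) = (-6.293204, 7.771460)
h = r sin θ − e = 7.771460 − 7 = 0.771460
x = r cos θ + √(L² − h²) = -6.293204 + 196.998489 = 190.705286

190.7053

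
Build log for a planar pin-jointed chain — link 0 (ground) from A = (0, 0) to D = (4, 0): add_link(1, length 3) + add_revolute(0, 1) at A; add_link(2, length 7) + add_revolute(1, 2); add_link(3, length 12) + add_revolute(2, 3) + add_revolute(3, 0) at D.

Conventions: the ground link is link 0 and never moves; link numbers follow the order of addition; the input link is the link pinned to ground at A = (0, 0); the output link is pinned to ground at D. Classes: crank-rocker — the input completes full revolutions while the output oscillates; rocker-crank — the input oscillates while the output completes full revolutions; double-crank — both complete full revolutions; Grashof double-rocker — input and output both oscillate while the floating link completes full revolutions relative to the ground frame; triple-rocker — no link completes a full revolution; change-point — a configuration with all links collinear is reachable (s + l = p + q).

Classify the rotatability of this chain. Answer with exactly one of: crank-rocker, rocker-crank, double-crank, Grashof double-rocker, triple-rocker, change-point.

lengths: ground=4, input=3, coupler=7, output=12
sorted: s=3 (shortest), l=12 (longest), p+q=11
s + l = 15 vs p + q = 11
s + l > p + q → non-Grashof → no link fully rotates → triple-rocker

triple-rocker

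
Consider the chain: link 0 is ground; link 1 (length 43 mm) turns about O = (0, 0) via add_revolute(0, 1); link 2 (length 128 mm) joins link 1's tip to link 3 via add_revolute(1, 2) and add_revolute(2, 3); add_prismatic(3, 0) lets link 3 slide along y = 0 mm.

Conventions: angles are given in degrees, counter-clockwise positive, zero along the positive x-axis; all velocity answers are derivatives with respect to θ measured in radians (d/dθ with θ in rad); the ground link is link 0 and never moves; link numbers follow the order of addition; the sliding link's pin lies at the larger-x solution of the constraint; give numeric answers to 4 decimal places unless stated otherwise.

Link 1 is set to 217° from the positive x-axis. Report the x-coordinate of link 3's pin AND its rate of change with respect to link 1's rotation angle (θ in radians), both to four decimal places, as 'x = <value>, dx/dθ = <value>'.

geometry: r = 43 mm, L = 128 mm, e = 0 mm
crank pin P = (r cos θ, r sin θ) = (-34.341327, -25.878046)
h = r sin θ − e = -25.878046 − 0 = -25.878046
x = r cos θ + √(L² − h²) = -34.341327 + 125.356798 = 91.015471
dx/dθ = −r sin θ − h·r cos θ/√(L² − h²) (θ in radians; h = -25.878046) = 18.788790

x = 91.0155, dx/dθ = 18.7888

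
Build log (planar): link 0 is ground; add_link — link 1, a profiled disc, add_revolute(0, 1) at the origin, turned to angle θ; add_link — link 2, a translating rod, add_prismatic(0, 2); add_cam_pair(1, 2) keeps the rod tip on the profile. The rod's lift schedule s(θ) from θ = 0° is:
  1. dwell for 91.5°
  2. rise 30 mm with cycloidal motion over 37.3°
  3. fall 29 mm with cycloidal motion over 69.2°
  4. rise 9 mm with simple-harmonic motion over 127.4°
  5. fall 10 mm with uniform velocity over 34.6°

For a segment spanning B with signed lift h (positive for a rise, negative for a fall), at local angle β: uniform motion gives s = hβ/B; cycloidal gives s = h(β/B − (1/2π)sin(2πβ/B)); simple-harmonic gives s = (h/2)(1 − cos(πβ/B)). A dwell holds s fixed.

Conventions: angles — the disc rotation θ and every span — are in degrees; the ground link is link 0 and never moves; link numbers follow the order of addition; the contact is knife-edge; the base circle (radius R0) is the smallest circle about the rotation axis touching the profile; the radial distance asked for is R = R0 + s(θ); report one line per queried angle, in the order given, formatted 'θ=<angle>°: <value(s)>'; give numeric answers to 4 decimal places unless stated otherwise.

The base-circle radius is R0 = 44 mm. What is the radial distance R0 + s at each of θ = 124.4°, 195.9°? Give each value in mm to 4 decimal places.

seg 1 [0°–91.5°] dwell: s stays 0.0000
seg 2 [91.5°–128.8°] cycloidal, h=30: θ=124.4° here. β=32.9, B=37.3. 30·(0.8820 − sin(2π·0.8820)/(2π)) = 29.6848 → s = 29.6848
seg 2 [91.5°–128.8°] cycloidal, h=30: full span → s += 30 → s = 30.0000
seg 3 [128.8°–198°] cycloidal, h=-29: θ=195.9° here. β=67.1, B=69.2. -29·(0.9697 − sin(2π·0.9697)/(2π)) = -28.9947 → s = 1.0053
θ=124.4°: R = R0 + s = 44 + 29.6848 = 73.6848
θ=195.9°: R = R0 + s = 44 + 1.0053 = 45.0053

θ=124.4°: 73.6848
θ=195.9°: 45.0053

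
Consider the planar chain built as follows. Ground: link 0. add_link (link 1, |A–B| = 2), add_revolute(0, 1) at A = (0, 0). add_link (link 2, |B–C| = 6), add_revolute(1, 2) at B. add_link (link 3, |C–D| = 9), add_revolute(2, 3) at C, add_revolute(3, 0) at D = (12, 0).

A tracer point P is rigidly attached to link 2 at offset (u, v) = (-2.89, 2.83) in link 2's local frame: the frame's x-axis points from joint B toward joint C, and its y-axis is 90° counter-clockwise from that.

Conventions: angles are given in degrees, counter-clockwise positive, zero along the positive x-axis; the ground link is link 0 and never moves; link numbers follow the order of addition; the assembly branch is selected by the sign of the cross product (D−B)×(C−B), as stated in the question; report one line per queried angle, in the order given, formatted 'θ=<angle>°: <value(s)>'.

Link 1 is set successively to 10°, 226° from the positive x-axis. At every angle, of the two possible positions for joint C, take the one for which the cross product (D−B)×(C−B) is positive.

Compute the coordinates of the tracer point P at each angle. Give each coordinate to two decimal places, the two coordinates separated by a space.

A=(0,0), D=(12.00,0)
θ=10°: B = A + 2.00·(cos10°, sin10°) = (1.9696, 0.3473)
θ=10°: |BD| = 10.0364
θ=10°: circle(B,6.00) ∩ circle(D,9.00): a=2.7764, h=5.3190
θ=10°:   candidates: C₊=(4.9284,5.5670) cross=53.384; C₋=(4.5603,-5.0646) cross=-53.384
θ=10°:   branch + wants cross > 0 → take C=(4.9284,5.5670) (cross=53.384)
θ=10°: ex = (C−B)/|BC| = (0.4931,0.8700); ey = (-0.8700,0.4931)
θ=10°: P = B + -2.89·ex + 2.83·ey = (-1.9175,-0.7713)
θ=226°: B = A + 2.00·(cos226°, sin226°) = (-1.3893, -1.4387)
θ=226°: |BD| = 13.4664
θ=226°: circle(B,6.00) ∩ circle(D,9.00): a=5.0624, h=3.2206
θ=226°:   candidates: C₊=(3.3000,2.3044) cross=43.370; C₋=(3.9882,-4.1000) cross=-43.370
θ=226°:   branch + wants cross > 0 → take C=(3.3000,2.3044) (cross=43.370)
θ=226°: ex = (C−B)/|BC| = (0.7816,0.6238); ey = (-0.6238,0.7816)
θ=226°: P = B + -2.89·ex + 2.83·ey = (-5.4135,-1.0298)

θ=10°: -1.92 -0.77
θ=226°: -5.41 -1.03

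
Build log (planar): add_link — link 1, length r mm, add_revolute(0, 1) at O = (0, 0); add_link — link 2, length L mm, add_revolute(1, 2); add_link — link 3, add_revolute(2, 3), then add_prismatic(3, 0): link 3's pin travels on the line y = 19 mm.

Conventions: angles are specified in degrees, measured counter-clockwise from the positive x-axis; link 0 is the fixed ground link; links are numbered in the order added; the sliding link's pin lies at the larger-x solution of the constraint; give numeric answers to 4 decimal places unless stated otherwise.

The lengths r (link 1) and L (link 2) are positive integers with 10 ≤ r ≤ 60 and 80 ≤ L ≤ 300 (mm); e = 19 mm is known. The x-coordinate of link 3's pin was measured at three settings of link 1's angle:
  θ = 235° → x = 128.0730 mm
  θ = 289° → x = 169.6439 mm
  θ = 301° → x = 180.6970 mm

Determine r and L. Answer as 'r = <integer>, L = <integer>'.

constraint per measurement: (x − r cos θ)² + (r sin θ − e)² = L²
subtracting the θ₁ and θ₂ equations cancels the r² and L² terms:
r = (x₁² − x₂²) / (2[(x₁cos θ₁ + e sin θ₁) − (x₂cos θ₂ + e sin θ₂)]) = 49.0000 → r = 49
L² = (x₁ − r cos θ₁)² + (r sin θ₁ − e)² = 27889.0006 → L = 167.0000 → L = 167
check at θ₃=301°: x = 180.6970 (printed 180.6970) ✓

r = 49, L = 167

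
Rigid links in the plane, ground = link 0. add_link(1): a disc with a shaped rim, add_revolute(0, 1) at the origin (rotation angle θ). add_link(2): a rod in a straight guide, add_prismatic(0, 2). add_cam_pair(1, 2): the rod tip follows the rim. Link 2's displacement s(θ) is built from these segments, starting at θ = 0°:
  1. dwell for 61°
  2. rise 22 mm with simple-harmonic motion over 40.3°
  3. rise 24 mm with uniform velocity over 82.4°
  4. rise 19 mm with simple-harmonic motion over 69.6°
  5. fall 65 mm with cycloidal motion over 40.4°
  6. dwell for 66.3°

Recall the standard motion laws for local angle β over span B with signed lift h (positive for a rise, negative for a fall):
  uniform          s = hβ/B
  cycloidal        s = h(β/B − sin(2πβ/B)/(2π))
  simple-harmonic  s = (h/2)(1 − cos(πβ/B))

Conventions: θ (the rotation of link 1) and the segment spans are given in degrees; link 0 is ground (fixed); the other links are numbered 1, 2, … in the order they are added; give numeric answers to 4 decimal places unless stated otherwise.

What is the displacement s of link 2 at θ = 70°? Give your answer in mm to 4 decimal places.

segment 1 (0° to 61°, dwell): s unchanged at 0.0000
θ = 70° falls in segment 2 (61° to 101.3°, simple-harmonic, h = 22): β = 70 − 61 = 9°, B = 40.3°; Δs = 22/2·(1 − cos(π·0.2233)) = 2.5981; s = 0.0000 + 2.5981 = 2.5981

2.5981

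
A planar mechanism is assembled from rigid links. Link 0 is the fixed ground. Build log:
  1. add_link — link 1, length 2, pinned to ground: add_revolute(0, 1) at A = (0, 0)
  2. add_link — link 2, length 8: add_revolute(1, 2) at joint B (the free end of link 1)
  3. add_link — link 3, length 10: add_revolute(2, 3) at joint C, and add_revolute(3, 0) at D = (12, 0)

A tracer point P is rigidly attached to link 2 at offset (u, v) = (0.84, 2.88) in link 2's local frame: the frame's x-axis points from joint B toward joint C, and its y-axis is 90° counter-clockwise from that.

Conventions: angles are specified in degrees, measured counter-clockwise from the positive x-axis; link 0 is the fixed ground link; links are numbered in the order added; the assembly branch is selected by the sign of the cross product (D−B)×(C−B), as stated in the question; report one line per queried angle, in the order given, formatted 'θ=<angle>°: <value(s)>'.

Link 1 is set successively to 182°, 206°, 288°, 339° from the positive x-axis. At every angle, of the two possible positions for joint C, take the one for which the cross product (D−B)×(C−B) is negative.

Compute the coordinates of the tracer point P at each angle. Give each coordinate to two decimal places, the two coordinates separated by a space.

A=(0,0), D=(12.00,0)
θ=182°: B = A + 2.00·(cos182°, sin182°) = (-1.9988, -0.0698)
θ=182°: |BD| = 13.9990
θ=182°: circle(B,8.00) ∩ circle(D,10.00): a=5.7137, h=5.5995
θ=182°:   candidates: C₊=(3.6869,5.5581) cross=78.387; C₋=(3.7427,-5.6407) cross=-78.387
θ=182°:   branch - wants cross < 0 → take C=(3.7427,-5.6407) (cross=-78.387)
θ=182°: ex = (C−B)/|BC| = (0.7177,-0.6964); ey = (0.6964,0.7177)
θ=182°: P = B + 0.84·ex + 2.88·ey = (0.6096,1.4122)
θ=206°: B = A + 2.00·(cos206°, sin206°) = (-1.7976, -0.8767)
θ=206°: |BD| = 13.8254
θ=206°: circle(B,8.00) ∩ circle(D,10.00): a=5.6108, h=5.7026
θ=206°:   candidates: C₊=(3.4402,5.1702) cross=78.841; C₋=(4.1635,-6.2120) cross=-78.841
θ=206°:   branch - wants cross < 0 → take C=(4.1635,-6.2120) (cross=-78.841)
θ=206°: ex = (C−B)/|BC| = (0.7451,-0.6669); ey = (0.6669,0.7451)
θ=206°: P = B + 0.84·ex + 2.88·ey = (0.7490,0.7090)
θ=288°: B = A + 2.00·(cos288°, sin288°) = (0.6180, -1.9021)
θ=288°: |BD| = 11.5398
θ=288°: circle(B,8.00) ∩ circle(D,10.00): a=4.2101, h=6.8026
θ=288°:   candidates: C₊=(3.6493,5.5014) cross=78.501; C₋=(5.8918,-7.9177) cross=-78.501
θ=288°:   branch - wants cross < 0 → take C=(5.8918,-7.9177) (cross=-78.501)
θ=288°: ex = (C−B)/|BC| = (0.6592,-0.7519); ey = (0.7519,0.6592)
θ=288°: P = B + 0.84·ex + 2.88·ey = (3.3374,-0.6352)
θ=339°: B = A + 2.00·(cos339°, sin339°) = (1.8672, -0.7167)
θ=339°: |BD| = 10.1582
θ=339°: circle(B,8.00) ∩ circle(D,10.00): a=3.3071, h=7.2844
θ=339°:   candidates: C₊=(4.6520,6.7829) cross=73.996; C₋=(5.6800,-7.7497) cross=-73.996
θ=339°:   branch - wants cross < 0 → take C=(5.6800,-7.7497) (cross=-73.996)
θ=339°: ex = (C−B)/|BC| = (0.4766,-0.8791); ey = (0.8791,0.4766)
θ=339°: P = B + 0.84·ex + 2.88·ey = (4.7994,-0.0826)

θ=182°: 0.61 1.41
θ=206°: 0.75 0.71
θ=288°: 3.34 -0.64
θ=339°: 4.80 -0.08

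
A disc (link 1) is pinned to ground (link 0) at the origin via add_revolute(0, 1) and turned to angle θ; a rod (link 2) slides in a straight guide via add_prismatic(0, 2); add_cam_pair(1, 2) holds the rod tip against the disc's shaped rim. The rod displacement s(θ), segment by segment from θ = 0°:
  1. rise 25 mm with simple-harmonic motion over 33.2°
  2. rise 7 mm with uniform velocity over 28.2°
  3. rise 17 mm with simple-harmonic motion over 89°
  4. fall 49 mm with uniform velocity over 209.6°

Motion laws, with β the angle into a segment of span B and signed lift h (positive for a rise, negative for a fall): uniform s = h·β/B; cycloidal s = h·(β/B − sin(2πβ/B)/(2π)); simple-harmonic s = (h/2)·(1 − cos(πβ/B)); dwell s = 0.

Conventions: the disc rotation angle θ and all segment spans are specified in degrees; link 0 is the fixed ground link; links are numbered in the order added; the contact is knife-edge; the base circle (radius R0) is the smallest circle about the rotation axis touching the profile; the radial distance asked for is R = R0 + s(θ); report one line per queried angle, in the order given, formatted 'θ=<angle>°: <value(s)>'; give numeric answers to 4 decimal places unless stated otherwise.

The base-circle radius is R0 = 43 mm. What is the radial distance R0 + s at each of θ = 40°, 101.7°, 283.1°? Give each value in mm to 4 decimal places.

segment 1 (0° to 33.2°, simple-harmonic, h = 25) is passed completely: s = 0.0000 + (25) = 25.0000
θ = 40° falls in segment 2 (33.2° to 61.4°, uniform, h = 7): β = 40 − 33.2 = 6.8°, B = 28.2°; Δs = 7·6.8/28.2 = 1.6879; s = 25.0000 + 1.6879 = 26.6879
segment 2 (33.2° to 61.4°, uniform, h = 7) is passed completely: s = 25.0000 + (7) = 32.0000
θ = 101.7° falls in segment 3 (61.4° to 150.4°, simple-harmonic, h = 17): β = 101.7 − 61.4 = 40.3°, B = 89°; Δs = 17/2·(1 − cos(π·0.4528)) = 7.2444; s = 32.0000 + 7.2444 = 39.2444
segment 3 (61.4° to 150.4°, simple-harmonic, h = 17) is passed completely: s = 32.0000 + (17) = 49.0000
θ = 283.1° falls in segment 4 (150.4° to 360°, uniform, h = -49): β = 283.1 − 150.4 = 132.7°, B = 209.6°; Δs = -49·132.7/209.6 = -31.0224; s = 49.0000 − 31.0224 = 17.9776
θ=40°: R = R0 + s = 43 + 26.6879 = 69.6879
θ=101.7°: R = R0 + s = 43 + 39.2444 = 82.2444
θ=283.1°: R = R0 + s = 43 + 17.9776 = 60.9776

θ=40°: 69.6879
θ=101.7°: 82.2444
θ=283.1°: 60.9776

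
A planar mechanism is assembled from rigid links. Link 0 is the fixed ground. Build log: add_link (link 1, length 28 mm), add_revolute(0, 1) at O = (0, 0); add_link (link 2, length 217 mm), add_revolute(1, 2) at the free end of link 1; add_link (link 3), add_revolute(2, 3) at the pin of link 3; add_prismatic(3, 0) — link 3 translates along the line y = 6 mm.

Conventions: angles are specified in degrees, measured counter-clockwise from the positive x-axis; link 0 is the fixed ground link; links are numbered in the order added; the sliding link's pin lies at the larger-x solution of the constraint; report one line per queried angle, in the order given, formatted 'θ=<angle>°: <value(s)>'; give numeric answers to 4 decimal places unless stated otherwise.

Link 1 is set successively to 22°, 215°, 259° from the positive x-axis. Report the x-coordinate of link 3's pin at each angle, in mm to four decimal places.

geometry: r = 28 mm, L = 217 mm, e = 6 mm
θ=22°: crank pin P = (r cos θ, r sin θ) = (25.961148, 10.488985)
θ=22°: h = r sin θ − e = 10.488985 − 6 = 4.488985
θ=22°: x = r cos θ + √(L² − h²) = 25.961148 + 216.953564 = 242.914712
θ=215°: crank pin P = (r cos θ, r sin θ) = (-22.936257, -16.060140)
θ=215°: h = r sin θ − e = -16.060140 − 6 = -22.060140
θ=215°: x = r cos θ + √(L² − h²) = -22.936257 + 215.875775 = 192.939518
θ=259°: crank pin P = (r cos θ, r sin θ) = (-5.342652, -27.485561)
θ=259°: h = r sin θ − e = -27.485561 − 6 = -33.485561
θ=259°: x = r cos θ + √(L² − h²) = -5.342652 + 214.400833 = 209.058181

θ=22°: 242.9147
θ=215°: 192.9395
θ=259°: 209.0582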